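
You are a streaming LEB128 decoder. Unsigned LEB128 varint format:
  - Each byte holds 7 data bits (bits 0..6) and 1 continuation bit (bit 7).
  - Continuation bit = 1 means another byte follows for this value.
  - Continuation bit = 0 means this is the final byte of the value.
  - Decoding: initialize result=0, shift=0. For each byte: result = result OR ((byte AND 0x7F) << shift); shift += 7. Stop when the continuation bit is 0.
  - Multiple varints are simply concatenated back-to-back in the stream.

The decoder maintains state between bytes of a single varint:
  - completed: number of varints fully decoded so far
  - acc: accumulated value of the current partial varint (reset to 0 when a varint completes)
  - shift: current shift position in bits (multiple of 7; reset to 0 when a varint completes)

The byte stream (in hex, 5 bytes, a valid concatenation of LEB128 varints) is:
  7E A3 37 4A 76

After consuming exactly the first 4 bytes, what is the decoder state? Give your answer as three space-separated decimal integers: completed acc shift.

byte[0]=0x7E cont=0 payload=0x7E: varint #1 complete (value=126); reset -> completed=1 acc=0 shift=0
byte[1]=0xA3 cont=1 payload=0x23: acc |= 35<<0 -> completed=1 acc=35 shift=7
byte[2]=0x37 cont=0 payload=0x37: varint #2 complete (value=7075); reset -> completed=2 acc=0 shift=0
byte[3]=0x4A cont=0 payload=0x4A: varint #3 complete (value=74); reset -> completed=3 acc=0 shift=0

Answer: 3 0 0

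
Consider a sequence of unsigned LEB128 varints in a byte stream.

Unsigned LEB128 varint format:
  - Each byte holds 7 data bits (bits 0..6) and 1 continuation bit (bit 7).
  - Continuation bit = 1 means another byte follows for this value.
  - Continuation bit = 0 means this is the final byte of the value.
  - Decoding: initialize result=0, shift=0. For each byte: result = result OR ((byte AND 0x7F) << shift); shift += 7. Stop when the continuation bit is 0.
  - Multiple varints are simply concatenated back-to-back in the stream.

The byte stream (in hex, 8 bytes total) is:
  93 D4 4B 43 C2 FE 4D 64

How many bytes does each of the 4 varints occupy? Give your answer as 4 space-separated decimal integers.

Answer: 3 1 3 1

Derivation:
  byte[0]=0x93 cont=1 payload=0x13=19: acc |= 19<<0 -> acc=19 shift=7
  byte[1]=0xD4 cont=1 payload=0x54=84: acc |= 84<<7 -> acc=10771 shift=14
  byte[2]=0x4B cont=0 payload=0x4B=75: acc |= 75<<14 -> acc=1239571 shift=21 [end]
Varint 1: bytes[0:3] = 93 D4 4B -> value 1239571 (3 byte(s))
  byte[3]=0x43 cont=0 payload=0x43=67: acc |= 67<<0 -> acc=67 shift=7 [end]
Varint 2: bytes[3:4] = 43 -> value 67 (1 byte(s))
  byte[4]=0xC2 cont=1 payload=0x42=66: acc |= 66<<0 -> acc=66 shift=7
  byte[5]=0xFE cont=1 payload=0x7E=126: acc |= 126<<7 -> acc=16194 shift=14
  byte[6]=0x4D cont=0 payload=0x4D=77: acc |= 77<<14 -> acc=1277762 shift=21 [end]
Varint 3: bytes[4:7] = C2 FE 4D -> value 1277762 (3 byte(s))
  byte[7]=0x64 cont=0 payload=0x64=100: acc |= 100<<0 -> acc=100 shift=7 [end]
Varint 4: bytes[7:8] = 64 -> value 100 (1 byte(s))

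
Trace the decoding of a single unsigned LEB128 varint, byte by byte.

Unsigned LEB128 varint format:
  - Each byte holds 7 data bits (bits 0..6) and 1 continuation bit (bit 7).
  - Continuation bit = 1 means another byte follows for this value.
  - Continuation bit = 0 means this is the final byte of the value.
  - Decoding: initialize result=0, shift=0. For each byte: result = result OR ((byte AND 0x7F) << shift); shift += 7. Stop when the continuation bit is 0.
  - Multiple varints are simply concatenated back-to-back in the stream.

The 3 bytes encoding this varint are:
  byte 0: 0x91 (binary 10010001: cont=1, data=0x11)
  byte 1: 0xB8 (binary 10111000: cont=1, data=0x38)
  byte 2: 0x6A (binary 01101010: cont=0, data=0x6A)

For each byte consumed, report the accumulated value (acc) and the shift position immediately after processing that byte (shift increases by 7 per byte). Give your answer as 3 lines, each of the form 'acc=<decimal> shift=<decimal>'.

Answer: acc=17 shift=7
acc=7185 shift=14
acc=1743889 shift=21

Derivation:
byte 0=0x91: payload=0x11=17, contrib = 17<<0 = 17; acc -> 17, shift -> 7
byte 1=0xB8: payload=0x38=56, contrib = 56<<7 = 7168; acc -> 7185, shift -> 14
byte 2=0x6A: payload=0x6A=106, contrib = 106<<14 = 1736704; acc -> 1743889, shift -> 21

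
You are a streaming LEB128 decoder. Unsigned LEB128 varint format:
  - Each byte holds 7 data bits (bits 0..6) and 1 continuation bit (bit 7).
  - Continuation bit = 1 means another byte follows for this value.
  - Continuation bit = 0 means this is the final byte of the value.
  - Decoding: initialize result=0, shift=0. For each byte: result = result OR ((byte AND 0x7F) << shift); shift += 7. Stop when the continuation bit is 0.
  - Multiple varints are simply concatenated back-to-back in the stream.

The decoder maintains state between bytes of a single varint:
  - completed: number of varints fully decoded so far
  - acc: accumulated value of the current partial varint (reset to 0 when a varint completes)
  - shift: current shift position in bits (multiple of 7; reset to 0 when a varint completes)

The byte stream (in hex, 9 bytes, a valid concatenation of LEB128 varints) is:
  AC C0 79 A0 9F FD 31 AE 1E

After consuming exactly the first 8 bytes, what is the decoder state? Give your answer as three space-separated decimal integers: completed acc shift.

Answer: 2 46 7

Derivation:
byte[0]=0xAC cont=1 payload=0x2C: acc |= 44<<0 -> completed=0 acc=44 shift=7
byte[1]=0xC0 cont=1 payload=0x40: acc |= 64<<7 -> completed=0 acc=8236 shift=14
byte[2]=0x79 cont=0 payload=0x79: varint #1 complete (value=1990700); reset -> completed=1 acc=0 shift=0
byte[3]=0xA0 cont=1 payload=0x20: acc |= 32<<0 -> completed=1 acc=32 shift=7
byte[4]=0x9F cont=1 payload=0x1F: acc |= 31<<7 -> completed=1 acc=4000 shift=14
byte[5]=0xFD cont=1 payload=0x7D: acc |= 125<<14 -> completed=1 acc=2052000 shift=21
byte[6]=0x31 cont=0 payload=0x31: varint #2 complete (value=104812448); reset -> completed=2 acc=0 shift=0
byte[7]=0xAE cont=1 payload=0x2E: acc |= 46<<0 -> completed=2 acc=46 shift=7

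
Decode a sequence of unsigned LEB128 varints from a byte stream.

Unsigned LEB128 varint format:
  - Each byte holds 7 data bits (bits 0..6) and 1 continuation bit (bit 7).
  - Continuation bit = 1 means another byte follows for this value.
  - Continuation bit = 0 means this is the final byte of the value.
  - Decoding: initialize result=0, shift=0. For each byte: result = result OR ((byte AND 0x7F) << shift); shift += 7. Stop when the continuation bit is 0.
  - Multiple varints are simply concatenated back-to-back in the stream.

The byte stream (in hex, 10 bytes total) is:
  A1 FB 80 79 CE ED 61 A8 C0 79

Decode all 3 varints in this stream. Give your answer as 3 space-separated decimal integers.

Answer: 253771169 1603278 1990696

Derivation:
  byte[0]=0xA1 cont=1 payload=0x21=33: acc |= 33<<0 -> acc=33 shift=7
  byte[1]=0xFB cont=1 payload=0x7B=123: acc |= 123<<7 -> acc=15777 shift=14
  byte[2]=0x80 cont=1 payload=0x00=0: acc |= 0<<14 -> acc=15777 shift=21
  byte[3]=0x79 cont=0 payload=0x79=121: acc |= 121<<21 -> acc=253771169 shift=28 [end]
Varint 1: bytes[0:4] = A1 FB 80 79 -> value 253771169 (4 byte(s))
  byte[4]=0xCE cont=1 payload=0x4E=78: acc |= 78<<0 -> acc=78 shift=7
  byte[5]=0xED cont=1 payload=0x6D=109: acc |= 109<<7 -> acc=14030 shift=14
  byte[6]=0x61 cont=0 payload=0x61=97: acc |= 97<<14 -> acc=1603278 shift=21 [end]
Varint 2: bytes[4:7] = CE ED 61 -> value 1603278 (3 byte(s))
  byte[7]=0xA8 cont=1 payload=0x28=40: acc |= 40<<0 -> acc=40 shift=7
  byte[8]=0xC0 cont=1 payload=0x40=64: acc |= 64<<7 -> acc=8232 shift=14
  byte[9]=0x79 cont=0 payload=0x79=121: acc |= 121<<14 -> acc=1990696 shift=21 [end]
Varint 3: bytes[7:10] = A8 C0 79 -> value 1990696 (3 byte(s))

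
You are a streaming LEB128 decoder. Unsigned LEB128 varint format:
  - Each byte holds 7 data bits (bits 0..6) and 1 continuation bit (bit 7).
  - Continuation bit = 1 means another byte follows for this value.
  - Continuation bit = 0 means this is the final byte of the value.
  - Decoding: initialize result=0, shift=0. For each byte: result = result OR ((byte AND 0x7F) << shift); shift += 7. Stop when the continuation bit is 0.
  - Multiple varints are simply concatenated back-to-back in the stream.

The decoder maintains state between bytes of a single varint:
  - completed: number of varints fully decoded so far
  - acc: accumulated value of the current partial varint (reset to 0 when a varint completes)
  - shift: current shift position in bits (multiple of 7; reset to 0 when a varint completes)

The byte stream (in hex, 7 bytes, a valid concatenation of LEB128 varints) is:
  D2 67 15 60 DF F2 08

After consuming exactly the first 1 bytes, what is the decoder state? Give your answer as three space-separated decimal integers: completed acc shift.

Answer: 0 82 7

Derivation:
byte[0]=0xD2 cont=1 payload=0x52: acc |= 82<<0 -> completed=0 acc=82 shift=7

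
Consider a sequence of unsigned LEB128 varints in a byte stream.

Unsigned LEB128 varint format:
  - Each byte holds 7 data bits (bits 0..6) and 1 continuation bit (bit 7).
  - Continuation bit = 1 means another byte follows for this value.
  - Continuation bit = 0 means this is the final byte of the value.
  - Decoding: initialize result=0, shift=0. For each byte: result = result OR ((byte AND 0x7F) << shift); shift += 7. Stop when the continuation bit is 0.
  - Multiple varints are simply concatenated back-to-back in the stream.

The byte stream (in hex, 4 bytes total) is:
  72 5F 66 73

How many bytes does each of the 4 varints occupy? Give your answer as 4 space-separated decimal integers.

Answer: 1 1 1 1

Derivation:
  byte[0]=0x72 cont=0 payload=0x72=114: acc |= 114<<0 -> acc=114 shift=7 [end]
Varint 1: bytes[0:1] = 72 -> value 114 (1 byte(s))
  byte[1]=0x5F cont=0 payload=0x5F=95: acc |= 95<<0 -> acc=95 shift=7 [end]
Varint 2: bytes[1:2] = 5F -> value 95 (1 byte(s))
  byte[2]=0x66 cont=0 payload=0x66=102: acc |= 102<<0 -> acc=102 shift=7 [end]
Varint 3: bytes[2:3] = 66 -> value 102 (1 byte(s))
  byte[3]=0x73 cont=0 payload=0x73=115: acc |= 115<<0 -> acc=115 shift=7 [end]
Varint 4: bytes[3:4] = 73 -> value 115 (1 byte(s))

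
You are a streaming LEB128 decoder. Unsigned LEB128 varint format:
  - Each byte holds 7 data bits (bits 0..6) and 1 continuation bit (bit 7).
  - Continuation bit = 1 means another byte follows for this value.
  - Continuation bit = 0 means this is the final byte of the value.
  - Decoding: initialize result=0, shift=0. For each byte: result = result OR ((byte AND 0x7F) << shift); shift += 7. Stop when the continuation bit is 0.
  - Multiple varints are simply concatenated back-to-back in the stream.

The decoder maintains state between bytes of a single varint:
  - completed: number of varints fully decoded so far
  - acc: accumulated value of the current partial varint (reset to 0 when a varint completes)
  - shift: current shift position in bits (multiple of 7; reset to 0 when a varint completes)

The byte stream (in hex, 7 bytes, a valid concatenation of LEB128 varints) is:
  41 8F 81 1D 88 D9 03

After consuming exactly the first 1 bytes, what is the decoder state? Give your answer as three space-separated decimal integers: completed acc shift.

Answer: 1 0 0

Derivation:
byte[0]=0x41 cont=0 payload=0x41: varint #1 complete (value=65); reset -> completed=1 acc=0 shift=0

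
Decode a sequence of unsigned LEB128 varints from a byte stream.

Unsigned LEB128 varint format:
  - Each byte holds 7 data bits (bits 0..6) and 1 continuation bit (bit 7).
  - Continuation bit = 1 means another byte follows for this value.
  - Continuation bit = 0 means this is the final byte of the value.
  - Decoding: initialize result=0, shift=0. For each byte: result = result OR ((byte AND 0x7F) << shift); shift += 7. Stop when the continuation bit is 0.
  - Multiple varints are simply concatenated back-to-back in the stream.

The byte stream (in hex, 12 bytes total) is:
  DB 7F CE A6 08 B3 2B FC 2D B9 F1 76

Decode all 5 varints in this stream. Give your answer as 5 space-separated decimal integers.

  byte[0]=0xDB cont=1 payload=0x5B=91: acc |= 91<<0 -> acc=91 shift=7
  byte[1]=0x7F cont=0 payload=0x7F=127: acc |= 127<<7 -> acc=16347 shift=14 [end]
Varint 1: bytes[0:2] = DB 7F -> value 16347 (2 byte(s))
  byte[2]=0xCE cont=1 payload=0x4E=78: acc |= 78<<0 -> acc=78 shift=7
  byte[3]=0xA6 cont=1 payload=0x26=38: acc |= 38<<7 -> acc=4942 shift=14
  byte[4]=0x08 cont=0 payload=0x08=8: acc |= 8<<14 -> acc=136014 shift=21 [end]
Varint 2: bytes[2:5] = CE A6 08 -> value 136014 (3 byte(s))
  byte[5]=0xB3 cont=1 payload=0x33=51: acc |= 51<<0 -> acc=51 shift=7
  byte[6]=0x2B cont=0 payload=0x2B=43: acc |= 43<<7 -> acc=5555 shift=14 [end]
Varint 3: bytes[5:7] = B3 2B -> value 5555 (2 byte(s))
  byte[7]=0xFC cont=1 payload=0x7C=124: acc |= 124<<0 -> acc=124 shift=7
  byte[8]=0x2D cont=0 payload=0x2D=45: acc |= 45<<7 -> acc=5884 shift=14 [end]
Varint 4: bytes[7:9] = FC 2D -> value 5884 (2 byte(s))
  byte[9]=0xB9 cont=1 payload=0x39=57: acc |= 57<<0 -> acc=57 shift=7
  byte[10]=0xF1 cont=1 payload=0x71=113: acc |= 113<<7 -> acc=14521 shift=14
  byte[11]=0x76 cont=0 payload=0x76=118: acc |= 118<<14 -> acc=1947833 shift=21 [end]
Varint 5: bytes[9:12] = B9 F1 76 -> value 1947833 (3 byte(s))

Answer: 16347 136014 5555 5884 1947833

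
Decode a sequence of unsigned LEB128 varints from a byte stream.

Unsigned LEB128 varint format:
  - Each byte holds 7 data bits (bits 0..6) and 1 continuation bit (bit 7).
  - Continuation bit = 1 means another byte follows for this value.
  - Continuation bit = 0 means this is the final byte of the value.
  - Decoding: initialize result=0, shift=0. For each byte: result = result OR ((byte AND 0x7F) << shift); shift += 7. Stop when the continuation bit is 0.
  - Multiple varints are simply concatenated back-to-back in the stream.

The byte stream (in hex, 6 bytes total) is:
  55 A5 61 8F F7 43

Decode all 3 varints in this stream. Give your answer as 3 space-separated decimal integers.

Answer: 85 12453 1112975

Derivation:
  byte[0]=0x55 cont=0 payload=0x55=85: acc |= 85<<0 -> acc=85 shift=7 [end]
Varint 1: bytes[0:1] = 55 -> value 85 (1 byte(s))
  byte[1]=0xA5 cont=1 payload=0x25=37: acc |= 37<<0 -> acc=37 shift=7
  byte[2]=0x61 cont=0 payload=0x61=97: acc |= 97<<7 -> acc=12453 shift=14 [end]
Varint 2: bytes[1:3] = A5 61 -> value 12453 (2 byte(s))
  byte[3]=0x8F cont=1 payload=0x0F=15: acc |= 15<<0 -> acc=15 shift=7
  byte[4]=0xF7 cont=1 payload=0x77=119: acc |= 119<<7 -> acc=15247 shift=14
  byte[5]=0x43 cont=0 payload=0x43=67: acc |= 67<<14 -> acc=1112975 shift=21 [end]
Varint 3: bytes[3:6] = 8F F7 43 -> value 1112975 (3 byte(s))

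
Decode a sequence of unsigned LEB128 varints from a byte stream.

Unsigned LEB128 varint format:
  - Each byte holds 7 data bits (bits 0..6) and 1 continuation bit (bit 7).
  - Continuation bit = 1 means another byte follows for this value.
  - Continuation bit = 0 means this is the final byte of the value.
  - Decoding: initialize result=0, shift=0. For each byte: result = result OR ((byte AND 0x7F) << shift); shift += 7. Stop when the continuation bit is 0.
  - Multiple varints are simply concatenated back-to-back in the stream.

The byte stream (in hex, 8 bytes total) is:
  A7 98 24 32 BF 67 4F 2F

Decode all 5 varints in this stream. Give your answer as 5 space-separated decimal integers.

  byte[0]=0xA7 cont=1 payload=0x27=39: acc |= 39<<0 -> acc=39 shift=7
  byte[1]=0x98 cont=1 payload=0x18=24: acc |= 24<<7 -> acc=3111 shift=14
  byte[2]=0x24 cont=0 payload=0x24=36: acc |= 36<<14 -> acc=592935 shift=21 [end]
Varint 1: bytes[0:3] = A7 98 24 -> value 592935 (3 byte(s))
  byte[3]=0x32 cont=0 payload=0x32=50: acc |= 50<<0 -> acc=50 shift=7 [end]
Varint 2: bytes[3:4] = 32 -> value 50 (1 byte(s))
  byte[4]=0xBF cont=1 payload=0x3F=63: acc |= 63<<0 -> acc=63 shift=7
  byte[5]=0x67 cont=0 payload=0x67=103: acc |= 103<<7 -> acc=13247 shift=14 [end]
Varint 3: bytes[4:6] = BF 67 -> value 13247 (2 byte(s))
  byte[6]=0x4F cont=0 payload=0x4F=79: acc |= 79<<0 -> acc=79 shift=7 [end]
Varint 4: bytes[6:7] = 4F -> value 79 (1 byte(s))
  byte[7]=0x2F cont=0 payload=0x2F=47: acc |= 47<<0 -> acc=47 shift=7 [end]
Varint 5: bytes[7:8] = 2F -> value 47 (1 byte(s))

Answer: 592935 50 13247 79 47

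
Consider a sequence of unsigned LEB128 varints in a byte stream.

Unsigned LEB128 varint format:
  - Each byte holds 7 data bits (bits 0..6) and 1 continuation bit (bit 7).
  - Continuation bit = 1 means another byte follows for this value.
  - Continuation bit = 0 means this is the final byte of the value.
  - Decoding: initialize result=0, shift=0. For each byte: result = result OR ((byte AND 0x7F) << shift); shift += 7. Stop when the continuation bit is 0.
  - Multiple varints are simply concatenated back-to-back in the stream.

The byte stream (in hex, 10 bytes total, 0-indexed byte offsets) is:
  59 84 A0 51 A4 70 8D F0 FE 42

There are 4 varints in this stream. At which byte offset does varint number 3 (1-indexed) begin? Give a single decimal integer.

  byte[0]=0x59 cont=0 payload=0x59=89: acc |= 89<<0 -> acc=89 shift=7 [end]
Varint 1: bytes[0:1] = 59 -> value 89 (1 byte(s))
  byte[1]=0x84 cont=1 payload=0x04=4: acc |= 4<<0 -> acc=4 shift=7
  byte[2]=0xA0 cont=1 payload=0x20=32: acc |= 32<<7 -> acc=4100 shift=14
  byte[3]=0x51 cont=0 payload=0x51=81: acc |= 81<<14 -> acc=1331204 shift=21 [end]
Varint 2: bytes[1:4] = 84 A0 51 -> value 1331204 (3 byte(s))
  byte[4]=0xA4 cont=1 payload=0x24=36: acc |= 36<<0 -> acc=36 shift=7
  byte[5]=0x70 cont=0 payload=0x70=112: acc |= 112<<7 -> acc=14372 shift=14 [end]
Varint 3: bytes[4:6] = A4 70 -> value 14372 (2 byte(s))
  byte[6]=0x8D cont=1 payload=0x0D=13: acc |= 13<<0 -> acc=13 shift=7
  byte[7]=0xF0 cont=1 payload=0x70=112: acc |= 112<<7 -> acc=14349 shift=14
  byte[8]=0xFE cont=1 payload=0x7E=126: acc |= 126<<14 -> acc=2078733 shift=21
  byte[9]=0x42 cont=0 payload=0x42=66: acc |= 66<<21 -> acc=140490765 shift=28 [end]
Varint 4: bytes[6:10] = 8D F0 FE 42 -> value 140490765 (4 byte(s))

Answer: 4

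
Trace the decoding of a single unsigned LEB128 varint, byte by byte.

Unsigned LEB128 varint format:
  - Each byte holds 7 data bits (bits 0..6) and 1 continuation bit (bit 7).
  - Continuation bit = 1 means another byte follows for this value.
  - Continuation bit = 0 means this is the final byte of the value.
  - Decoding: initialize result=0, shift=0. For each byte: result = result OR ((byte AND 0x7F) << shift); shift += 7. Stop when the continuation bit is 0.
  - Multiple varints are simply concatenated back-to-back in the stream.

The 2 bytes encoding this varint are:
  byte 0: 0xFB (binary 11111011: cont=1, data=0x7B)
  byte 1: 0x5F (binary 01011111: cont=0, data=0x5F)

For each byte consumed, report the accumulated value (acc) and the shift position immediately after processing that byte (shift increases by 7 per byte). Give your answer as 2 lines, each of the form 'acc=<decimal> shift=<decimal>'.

Answer: acc=123 shift=7
acc=12283 shift=14

Derivation:
byte 0=0xFB: payload=0x7B=123, contrib = 123<<0 = 123; acc -> 123, shift -> 7
byte 1=0x5F: payload=0x5F=95, contrib = 95<<7 = 12160; acc -> 12283, shift -> 14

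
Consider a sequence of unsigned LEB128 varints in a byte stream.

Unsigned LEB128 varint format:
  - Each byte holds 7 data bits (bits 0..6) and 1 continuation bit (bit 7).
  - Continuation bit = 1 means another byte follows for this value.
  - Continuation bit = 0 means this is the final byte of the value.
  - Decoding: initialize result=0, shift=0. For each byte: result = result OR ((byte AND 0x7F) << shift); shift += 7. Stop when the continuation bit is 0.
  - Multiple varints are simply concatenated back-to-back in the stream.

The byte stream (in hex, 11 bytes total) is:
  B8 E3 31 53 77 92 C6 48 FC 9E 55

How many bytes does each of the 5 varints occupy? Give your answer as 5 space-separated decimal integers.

  byte[0]=0xB8 cont=1 payload=0x38=56: acc |= 56<<0 -> acc=56 shift=7
  byte[1]=0xE3 cont=1 payload=0x63=99: acc |= 99<<7 -> acc=12728 shift=14
  byte[2]=0x31 cont=0 payload=0x31=49: acc |= 49<<14 -> acc=815544 shift=21 [end]
Varint 1: bytes[0:3] = B8 E3 31 -> value 815544 (3 byte(s))
  byte[3]=0x53 cont=0 payload=0x53=83: acc |= 83<<0 -> acc=83 shift=7 [end]
Varint 2: bytes[3:4] = 53 -> value 83 (1 byte(s))
  byte[4]=0x77 cont=0 payload=0x77=119: acc |= 119<<0 -> acc=119 shift=7 [end]
Varint 3: bytes[4:5] = 77 -> value 119 (1 byte(s))
  byte[5]=0x92 cont=1 payload=0x12=18: acc |= 18<<0 -> acc=18 shift=7
  byte[6]=0xC6 cont=1 payload=0x46=70: acc |= 70<<7 -> acc=8978 shift=14
  byte[7]=0x48 cont=0 payload=0x48=72: acc |= 72<<14 -> acc=1188626 shift=21 [end]
Varint 4: bytes[5:8] = 92 C6 48 -> value 1188626 (3 byte(s))
  byte[8]=0xFC cont=1 payload=0x7C=124: acc |= 124<<0 -> acc=124 shift=7
  byte[9]=0x9E cont=1 payload=0x1E=30: acc |= 30<<7 -> acc=3964 shift=14
  byte[10]=0x55 cont=0 payload=0x55=85: acc |= 85<<14 -> acc=1396604 shift=21 [end]
Varint 5: bytes[8:11] = FC 9E 55 -> value 1396604 (3 byte(s))

Answer: 3 1 1 3 3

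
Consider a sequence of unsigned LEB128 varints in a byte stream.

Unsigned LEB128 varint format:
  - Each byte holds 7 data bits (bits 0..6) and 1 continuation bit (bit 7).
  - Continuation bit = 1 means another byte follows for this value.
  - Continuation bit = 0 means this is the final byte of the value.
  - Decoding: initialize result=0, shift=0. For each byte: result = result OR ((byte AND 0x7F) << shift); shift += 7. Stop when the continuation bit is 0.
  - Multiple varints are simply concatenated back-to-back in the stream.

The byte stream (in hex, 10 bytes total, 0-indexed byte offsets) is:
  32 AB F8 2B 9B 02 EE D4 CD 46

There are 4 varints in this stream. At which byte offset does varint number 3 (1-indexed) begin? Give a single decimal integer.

Answer: 4

Derivation:
  byte[0]=0x32 cont=0 payload=0x32=50: acc |= 50<<0 -> acc=50 shift=7 [end]
Varint 1: bytes[0:1] = 32 -> value 50 (1 byte(s))
  byte[1]=0xAB cont=1 payload=0x2B=43: acc |= 43<<0 -> acc=43 shift=7
  byte[2]=0xF8 cont=1 payload=0x78=120: acc |= 120<<7 -> acc=15403 shift=14
  byte[3]=0x2B cont=0 payload=0x2B=43: acc |= 43<<14 -> acc=719915 shift=21 [end]
Varint 2: bytes[1:4] = AB F8 2B -> value 719915 (3 byte(s))
  byte[4]=0x9B cont=1 payload=0x1B=27: acc |= 27<<0 -> acc=27 shift=7
  byte[5]=0x02 cont=0 payload=0x02=2: acc |= 2<<7 -> acc=283 shift=14 [end]
Varint 3: bytes[4:6] = 9B 02 -> value 283 (2 byte(s))
  byte[6]=0xEE cont=1 payload=0x6E=110: acc |= 110<<0 -> acc=110 shift=7
  byte[7]=0xD4 cont=1 payload=0x54=84: acc |= 84<<7 -> acc=10862 shift=14
  byte[8]=0xCD cont=1 payload=0x4D=77: acc |= 77<<14 -> acc=1272430 shift=21
  byte[9]=0x46 cont=0 payload=0x46=70: acc |= 70<<21 -> acc=148073070 shift=28 [end]
Varint 4: bytes[6:10] = EE D4 CD 46 -> value 148073070 (4 byte(s))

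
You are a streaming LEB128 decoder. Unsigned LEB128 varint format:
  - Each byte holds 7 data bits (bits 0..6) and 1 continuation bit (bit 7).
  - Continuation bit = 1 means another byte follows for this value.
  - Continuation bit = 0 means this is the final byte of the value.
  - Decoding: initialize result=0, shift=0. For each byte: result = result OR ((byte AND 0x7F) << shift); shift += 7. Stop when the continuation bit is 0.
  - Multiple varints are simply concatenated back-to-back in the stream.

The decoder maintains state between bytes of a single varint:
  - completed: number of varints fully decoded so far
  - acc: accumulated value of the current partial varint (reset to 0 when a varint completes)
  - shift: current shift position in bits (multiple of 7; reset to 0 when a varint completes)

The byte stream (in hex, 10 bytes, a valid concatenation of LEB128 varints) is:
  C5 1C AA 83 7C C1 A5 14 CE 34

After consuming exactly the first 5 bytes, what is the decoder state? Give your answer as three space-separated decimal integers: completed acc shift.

byte[0]=0xC5 cont=1 payload=0x45: acc |= 69<<0 -> completed=0 acc=69 shift=7
byte[1]=0x1C cont=0 payload=0x1C: varint #1 complete (value=3653); reset -> completed=1 acc=0 shift=0
byte[2]=0xAA cont=1 payload=0x2A: acc |= 42<<0 -> completed=1 acc=42 shift=7
byte[3]=0x83 cont=1 payload=0x03: acc |= 3<<7 -> completed=1 acc=426 shift=14
byte[4]=0x7C cont=0 payload=0x7C: varint #2 complete (value=2032042); reset -> completed=2 acc=0 shift=0

Answer: 2 0 0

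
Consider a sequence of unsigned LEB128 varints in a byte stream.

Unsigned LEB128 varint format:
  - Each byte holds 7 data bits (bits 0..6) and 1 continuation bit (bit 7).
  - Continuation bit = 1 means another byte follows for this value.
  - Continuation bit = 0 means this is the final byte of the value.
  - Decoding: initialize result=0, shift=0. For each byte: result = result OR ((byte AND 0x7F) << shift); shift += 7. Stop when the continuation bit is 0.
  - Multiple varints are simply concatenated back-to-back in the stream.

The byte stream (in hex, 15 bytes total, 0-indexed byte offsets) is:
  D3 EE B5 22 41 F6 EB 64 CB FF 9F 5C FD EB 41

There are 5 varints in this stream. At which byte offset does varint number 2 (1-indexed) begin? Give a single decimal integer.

Answer: 4

Derivation:
  byte[0]=0xD3 cont=1 payload=0x53=83: acc |= 83<<0 -> acc=83 shift=7
  byte[1]=0xEE cont=1 payload=0x6E=110: acc |= 110<<7 -> acc=14163 shift=14
  byte[2]=0xB5 cont=1 payload=0x35=53: acc |= 53<<14 -> acc=882515 shift=21
  byte[3]=0x22 cont=0 payload=0x22=34: acc |= 34<<21 -> acc=72185683 shift=28 [end]
Varint 1: bytes[0:4] = D3 EE B5 22 -> value 72185683 (4 byte(s))
  byte[4]=0x41 cont=0 payload=0x41=65: acc |= 65<<0 -> acc=65 shift=7 [end]
Varint 2: bytes[4:5] = 41 -> value 65 (1 byte(s))
  byte[5]=0xF6 cont=1 payload=0x76=118: acc |= 118<<0 -> acc=118 shift=7
  byte[6]=0xEB cont=1 payload=0x6B=107: acc |= 107<<7 -> acc=13814 shift=14
  byte[7]=0x64 cont=0 payload=0x64=100: acc |= 100<<14 -> acc=1652214 shift=21 [end]
Varint 3: bytes[5:8] = F6 EB 64 -> value 1652214 (3 byte(s))
  byte[8]=0xCB cont=1 payload=0x4B=75: acc |= 75<<0 -> acc=75 shift=7
  byte[9]=0xFF cont=1 payload=0x7F=127: acc |= 127<<7 -> acc=16331 shift=14
  byte[10]=0x9F cont=1 payload=0x1F=31: acc |= 31<<14 -> acc=524235 shift=21
  byte[11]=0x5C cont=0 payload=0x5C=92: acc |= 92<<21 -> acc=193462219 shift=28 [end]
Varint 4: bytes[8:12] = CB FF 9F 5C -> value 193462219 (4 byte(s))
  byte[12]=0xFD cont=1 payload=0x7D=125: acc |= 125<<0 -> acc=125 shift=7
  byte[13]=0xEB cont=1 payload=0x6B=107: acc |= 107<<7 -> acc=13821 shift=14
  byte[14]=0x41 cont=0 payload=0x41=65: acc |= 65<<14 -> acc=1078781 shift=21 [end]
Varint 5: bytes[12:15] = FD EB 41 -> value 1078781 (3 byte(s))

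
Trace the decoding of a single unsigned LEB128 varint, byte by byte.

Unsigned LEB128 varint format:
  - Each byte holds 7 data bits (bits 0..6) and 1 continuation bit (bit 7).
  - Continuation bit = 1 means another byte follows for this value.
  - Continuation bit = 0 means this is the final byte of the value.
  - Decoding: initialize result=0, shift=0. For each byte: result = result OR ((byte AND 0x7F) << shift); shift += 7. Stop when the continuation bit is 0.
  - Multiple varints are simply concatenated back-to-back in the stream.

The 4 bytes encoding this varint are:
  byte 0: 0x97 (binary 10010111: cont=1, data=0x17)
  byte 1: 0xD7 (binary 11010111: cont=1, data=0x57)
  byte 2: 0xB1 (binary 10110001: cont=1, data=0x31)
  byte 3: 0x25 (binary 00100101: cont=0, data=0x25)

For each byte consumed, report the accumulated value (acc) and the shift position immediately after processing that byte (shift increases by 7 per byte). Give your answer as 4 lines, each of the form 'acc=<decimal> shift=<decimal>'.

byte 0=0x97: payload=0x17=23, contrib = 23<<0 = 23; acc -> 23, shift -> 7
byte 1=0xD7: payload=0x57=87, contrib = 87<<7 = 11136; acc -> 11159, shift -> 14
byte 2=0xB1: payload=0x31=49, contrib = 49<<14 = 802816; acc -> 813975, shift -> 21
byte 3=0x25: payload=0x25=37, contrib = 37<<21 = 77594624; acc -> 78408599, shift -> 28

Answer: acc=23 shift=7
acc=11159 shift=14
acc=813975 shift=21
acc=78408599 shift=28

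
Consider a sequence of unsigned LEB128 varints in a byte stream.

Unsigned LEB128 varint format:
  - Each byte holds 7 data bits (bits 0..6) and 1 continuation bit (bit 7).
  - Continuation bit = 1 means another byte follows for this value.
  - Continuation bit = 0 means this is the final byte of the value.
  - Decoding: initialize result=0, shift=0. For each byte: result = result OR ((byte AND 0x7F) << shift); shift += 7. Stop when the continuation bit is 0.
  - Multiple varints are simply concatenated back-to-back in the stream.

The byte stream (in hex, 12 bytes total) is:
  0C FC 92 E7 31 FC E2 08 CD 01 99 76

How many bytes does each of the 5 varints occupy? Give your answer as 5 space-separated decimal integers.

  byte[0]=0x0C cont=0 payload=0x0C=12: acc |= 12<<0 -> acc=12 shift=7 [end]
Varint 1: bytes[0:1] = 0C -> value 12 (1 byte(s))
  byte[1]=0xFC cont=1 payload=0x7C=124: acc |= 124<<0 -> acc=124 shift=7
  byte[2]=0x92 cont=1 payload=0x12=18: acc |= 18<<7 -> acc=2428 shift=14
  byte[3]=0xE7 cont=1 payload=0x67=103: acc |= 103<<14 -> acc=1689980 shift=21
  byte[4]=0x31 cont=0 payload=0x31=49: acc |= 49<<21 -> acc=104450428 shift=28 [end]
Varint 2: bytes[1:5] = FC 92 E7 31 -> value 104450428 (4 byte(s))
  byte[5]=0xFC cont=1 payload=0x7C=124: acc |= 124<<0 -> acc=124 shift=7
  byte[6]=0xE2 cont=1 payload=0x62=98: acc |= 98<<7 -> acc=12668 shift=14
  byte[7]=0x08 cont=0 payload=0x08=8: acc |= 8<<14 -> acc=143740 shift=21 [end]
Varint 3: bytes[5:8] = FC E2 08 -> value 143740 (3 byte(s))
  byte[8]=0xCD cont=1 payload=0x4D=77: acc |= 77<<0 -> acc=77 shift=7
  byte[9]=0x01 cont=0 payload=0x01=1: acc |= 1<<7 -> acc=205 shift=14 [end]
Varint 4: bytes[8:10] = CD 01 -> value 205 (2 byte(s))
  byte[10]=0x99 cont=1 payload=0x19=25: acc |= 25<<0 -> acc=25 shift=7
  byte[11]=0x76 cont=0 payload=0x76=118: acc |= 118<<7 -> acc=15129 shift=14 [end]
Varint 5: bytes[10:12] = 99 76 -> value 15129 (2 byte(s))

Answer: 1 4 3 2 2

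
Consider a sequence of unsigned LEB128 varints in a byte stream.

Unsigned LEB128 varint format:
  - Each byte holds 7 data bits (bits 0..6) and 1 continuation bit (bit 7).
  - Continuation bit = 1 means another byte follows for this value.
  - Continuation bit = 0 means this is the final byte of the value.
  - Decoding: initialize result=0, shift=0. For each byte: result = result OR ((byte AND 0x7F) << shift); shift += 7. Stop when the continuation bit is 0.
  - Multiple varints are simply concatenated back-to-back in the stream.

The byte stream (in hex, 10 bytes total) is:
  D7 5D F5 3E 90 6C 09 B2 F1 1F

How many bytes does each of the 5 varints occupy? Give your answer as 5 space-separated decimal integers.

  byte[0]=0xD7 cont=1 payload=0x57=87: acc |= 87<<0 -> acc=87 shift=7
  byte[1]=0x5D cont=0 payload=0x5D=93: acc |= 93<<7 -> acc=11991 shift=14 [end]
Varint 1: bytes[0:2] = D7 5D -> value 11991 (2 byte(s))
  byte[2]=0xF5 cont=1 payload=0x75=117: acc |= 117<<0 -> acc=117 shift=7
  byte[3]=0x3E cont=0 payload=0x3E=62: acc |= 62<<7 -> acc=8053 shift=14 [end]
Varint 2: bytes[2:4] = F5 3E -> value 8053 (2 byte(s))
  byte[4]=0x90 cont=1 payload=0x10=16: acc |= 16<<0 -> acc=16 shift=7
  byte[5]=0x6C cont=0 payload=0x6C=108: acc |= 108<<7 -> acc=13840 shift=14 [end]
Varint 3: bytes[4:6] = 90 6C -> value 13840 (2 byte(s))
  byte[6]=0x09 cont=0 payload=0x09=9: acc |= 9<<0 -> acc=9 shift=7 [end]
Varint 4: bytes[6:7] = 09 -> value 9 (1 byte(s))
  byte[7]=0xB2 cont=1 payload=0x32=50: acc |= 50<<0 -> acc=50 shift=7
  byte[8]=0xF1 cont=1 payload=0x71=113: acc |= 113<<7 -> acc=14514 shift=14
  byte[9]=0x1F cont=0 payload=0x1F=31: acc |= 31<<14 -> acc=522418 shift=21 [end]
Varint 5: bytes[7:10] = B2 F1 1F -> value 522418 (3 byte(s))

Answer: 2 2 2 1 3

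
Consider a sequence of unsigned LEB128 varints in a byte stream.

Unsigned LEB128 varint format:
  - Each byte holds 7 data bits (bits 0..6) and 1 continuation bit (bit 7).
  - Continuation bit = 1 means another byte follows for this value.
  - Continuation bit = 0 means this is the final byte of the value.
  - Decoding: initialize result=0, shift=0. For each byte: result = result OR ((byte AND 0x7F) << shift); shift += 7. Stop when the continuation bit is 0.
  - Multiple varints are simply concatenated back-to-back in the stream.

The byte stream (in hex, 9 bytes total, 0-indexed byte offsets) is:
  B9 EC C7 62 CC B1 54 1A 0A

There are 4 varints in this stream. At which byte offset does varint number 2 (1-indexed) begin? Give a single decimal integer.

Answer: 4

Derivation:
  byte[0]=0xB9 cont=1 payload=0x39=57: acc |= 57<<0 -> acc=57 shift=7
  byte[1]=0xEC cont=1 payload=0x6C=108: acc |= 108<<7 -> acc=13881 shift=14
  byte[2]=0xC7 cont=1 payload=0x47=71: acc |= 71<<14 -> acc=1177145 shift=21
  byte[3]=0x62 cont=0 payload=0x62=98: acc |= 98<<21 -> acc=206698041 shift=28 [end]
Varint 1: bytes[0:4] = B9 EC C7 62 -> value 206698041 (4 byte(s))
  byte[4]=0xCC cont=1 payload=0x4C=76: acc |= 76<<0 -> acc=76 shift=7
  byte[5]=0xB1 cont=1 payload=0x31=49: acc |= 49<<7 -> acc=6348 shift=14
  byte[6]=0x54 cont=0 payload=0x54=84: acc |= 84<<14 -> acc=1382604 shift=21 [end]
Varint 2: bytes[4:7] = CC B1 54 -> value 1382604 (3 byte(s))
  byte[7]=0x1A cont=0 payload=0x1A=26: acc |= 26<<0 -> acc=26 shift=7 [end]
Varint 3: bytes[7:8] = 1A -> value 26 (1 byte(s))
  byte[8]=0x0A cont=0 payload=0x0A=10: acc |= 10<<0 -> acc=10 shift=7 [end]
Varint 4: bytes[8:9] = 0A -> value 10 (1 byte(s))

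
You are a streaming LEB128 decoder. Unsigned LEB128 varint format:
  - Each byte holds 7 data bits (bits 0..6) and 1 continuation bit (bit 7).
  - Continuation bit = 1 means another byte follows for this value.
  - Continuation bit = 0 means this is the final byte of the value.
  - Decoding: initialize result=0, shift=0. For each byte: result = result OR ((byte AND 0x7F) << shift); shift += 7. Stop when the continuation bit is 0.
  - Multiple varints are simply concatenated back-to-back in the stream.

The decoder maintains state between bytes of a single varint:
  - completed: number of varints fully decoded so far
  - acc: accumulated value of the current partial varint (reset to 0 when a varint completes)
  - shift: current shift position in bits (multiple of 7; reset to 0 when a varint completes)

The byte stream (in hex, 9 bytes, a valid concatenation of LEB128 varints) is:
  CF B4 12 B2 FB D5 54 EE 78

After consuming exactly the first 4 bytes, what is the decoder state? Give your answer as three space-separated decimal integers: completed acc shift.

byte[0]=0xCF cont=1 payload=0x4F: acc |= 79<<0 -> completed=0 acc=79 shift=7
byte[1]=0xB4 cont=1 payload=0x34: acc |= 52<<7 -> completed=0 acc=6735 shift=14
byte[2]=0x12 cont=0 payload=0x12: varint #1 complete (value=301647); reset -> completed=1 acc=0 shift=0
byte[3]=0xB2 cont=1 payload=0x32: acc |= 50<<0 -> completed=1 acc=50 shift=7

Answer: 1 50 7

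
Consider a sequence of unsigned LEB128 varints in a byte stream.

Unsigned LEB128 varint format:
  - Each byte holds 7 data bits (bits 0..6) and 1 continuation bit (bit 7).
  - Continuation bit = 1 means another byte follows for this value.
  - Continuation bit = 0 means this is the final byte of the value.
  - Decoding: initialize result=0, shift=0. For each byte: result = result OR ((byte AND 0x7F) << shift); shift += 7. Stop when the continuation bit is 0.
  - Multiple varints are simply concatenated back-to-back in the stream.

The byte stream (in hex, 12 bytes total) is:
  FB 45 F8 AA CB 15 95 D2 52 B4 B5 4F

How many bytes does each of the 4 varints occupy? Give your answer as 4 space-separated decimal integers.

Answer: 2 4 3 3

Derivation:
  byte[0]=0xFB cont=1 payload=0x7B=123: acc |= 123<<0 -> acc=123 shift=7
  byte[1]=0x45 cont=0 payload=0x45=69: acc |= 69<<7 -> acc=8955 shift=14 [end]
Varint 1: bytes[0:2] = FB 45 -> value 8955 (2 byte(s))
  byte[2]=0xF8 cont=1 payload=0x78=120: acc |= 120<<0 -> acc=120 shift=7
  byte[3]=0xAA cont=1 payload=0x2A=42: acc |= 42<<7 -> acc=5496 shift=14
  byte[4]=0xCB cont=1 payload=0x4B=75: acc |= 75<<14 -> acc=1234296 shift=21
  byte[5]=0x15 cont=0 payload=0x15=21: acc |= 21<<21 -> acc=45274488 shift=28 [end]
Varint 2: bytes[2:6] = F8 AA CB 15 -> value 45274488 (4 byte(s))
  byte[6]=0x95 cont=1 payload=0x15=21: acc |= 21<<0 -> acc=21 shift=7
  byte[7]=0xD2 cont=1 payload=0x52=82: acc |= 82<<7 -> acc=10517 shift=14
  byte[8]=0x52 cont=0 payload=0x52=82: acc |= 82<<14 -> acc=1354005 shift=21 [end]
Varint 3: bytes[6:9] = 95 D2 52 -> value 1354005 (3 byte(s))
  byte[9]=0xB4 cont=1 payload=0x34=52: acc |= 52<<0 -> acc=52 shift=7
  byte[10]=0xB5 cont=1 payload=0x35=53: acc |= 53<<7 -> acc=6836 shift=14
  byte[11]=0x4F cont=0 payload=0x4F=79: acc |= 79<<14 -> acc=1301172 shift=21 [end]
Varint 4: bytes[9:12] = B4 B5 4F -> value 1301172 (3 byte(s))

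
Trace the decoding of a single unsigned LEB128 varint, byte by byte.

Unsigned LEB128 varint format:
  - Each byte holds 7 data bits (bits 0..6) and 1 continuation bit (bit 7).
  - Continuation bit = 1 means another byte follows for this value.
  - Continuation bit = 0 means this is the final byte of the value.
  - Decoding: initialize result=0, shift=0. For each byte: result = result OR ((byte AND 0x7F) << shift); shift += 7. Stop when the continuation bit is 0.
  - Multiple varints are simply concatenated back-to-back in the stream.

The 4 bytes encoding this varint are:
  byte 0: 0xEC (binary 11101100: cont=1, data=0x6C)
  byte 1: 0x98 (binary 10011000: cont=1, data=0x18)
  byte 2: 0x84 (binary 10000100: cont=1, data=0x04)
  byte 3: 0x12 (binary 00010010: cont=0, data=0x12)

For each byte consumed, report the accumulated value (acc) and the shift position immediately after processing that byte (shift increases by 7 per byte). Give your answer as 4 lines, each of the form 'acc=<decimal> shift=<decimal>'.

Answer: acc=108 shift=7
acc=3180 shift=14
acc=68716 shift=21
acc=37817452 shift=28

Derivation:
byte 0=0xEC: payload=0x6C=108, contrib = 108<<0 = 108; acc -> 108, shift -> 7
byte 1=0x98: payload=0x18=24, contrib = 24<<7 = 3072; acc -> 3180, shift -> 14
byte 2=0x84: payload=0x04=4, contrib = 4<<14 = 65536; acc -> 68716, shift -> 21
byte 3=0x12: payload=0x12=18, contrib = 18<<21 = 37748736; acc -> 37817452, shift -> 28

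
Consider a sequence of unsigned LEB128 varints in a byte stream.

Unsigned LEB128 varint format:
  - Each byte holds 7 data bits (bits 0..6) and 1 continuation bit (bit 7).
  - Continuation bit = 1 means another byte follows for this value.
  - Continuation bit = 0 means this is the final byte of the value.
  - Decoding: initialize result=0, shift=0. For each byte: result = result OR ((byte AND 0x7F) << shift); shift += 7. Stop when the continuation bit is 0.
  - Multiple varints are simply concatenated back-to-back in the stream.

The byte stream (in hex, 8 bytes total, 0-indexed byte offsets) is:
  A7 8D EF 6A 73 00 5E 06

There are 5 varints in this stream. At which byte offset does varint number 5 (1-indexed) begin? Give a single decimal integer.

  byte[0]=0xA7 cont=1 payload=0x27=39: acc |= 39<<0 -> acc=39 shift=7
  byte[1]=0x8D cont=1 payload=0x0D=13: acc |= 13<<7 -> acc=1703 shift=14
  byte[2]=0xEF cont=1 payload=0x6F=111: acc |= 111<<14 -> acc=1820327 shift=21
  byte[3]=0x6A cont=0 payload=0x6A=106: acc |= 106<<21 -> acc=224118439 shift=28 [end]
Varint 1: bytes[0:4] = A7 8D EF 6A -> value 224118439 (4 byte(s))
  byte[4]=0x73 cont=0 payload=0x73=115: acc |= 115<<0 -> acc=115 shift=7 [end]
Varint 2: bytes[4:5] = 73 -> value 115 (1 byte(s))
  byte[5]=0x00 cont=0 payload=0x00=0: acc |= 0<<0 -> acc=0 shift=7 [end]
Varint 3: bytes[5:6] = 00 -> value 0 (1 byte(s))
  byte[6]=0x5E cont=0 payload=0x5E=94: acc |= 94<<0 -> acc=94 shift=7 [end]
Varint 4: bytes[6:7] = 5E -> value 94 (1 byte(s))
  byte[7]=0x06 cont=0 payload=0x06=6: acc |= 6<<0 -> acc=6 shift=7 [end]
Varint 5: bytes[7:8] = 06 -> value 6 (1 byte(s))

Answer: 7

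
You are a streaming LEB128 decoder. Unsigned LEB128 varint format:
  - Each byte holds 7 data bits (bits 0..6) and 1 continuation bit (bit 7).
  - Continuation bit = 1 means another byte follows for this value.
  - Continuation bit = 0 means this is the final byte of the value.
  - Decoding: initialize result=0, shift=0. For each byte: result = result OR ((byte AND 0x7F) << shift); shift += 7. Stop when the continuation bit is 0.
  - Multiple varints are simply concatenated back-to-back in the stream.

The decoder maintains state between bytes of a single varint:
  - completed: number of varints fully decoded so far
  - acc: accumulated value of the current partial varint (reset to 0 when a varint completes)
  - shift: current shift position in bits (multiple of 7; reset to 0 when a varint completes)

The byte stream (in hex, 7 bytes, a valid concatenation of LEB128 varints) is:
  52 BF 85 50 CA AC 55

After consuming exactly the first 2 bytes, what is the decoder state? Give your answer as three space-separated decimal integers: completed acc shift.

byte[0]=0x52 cont=0 payload=0x52: varint #1 complete (value=82); reset -> completed=1 acc=0 shift=0
byte[1]=0xBF cont=1 payload=0x3F: acc |= 63<<0 -> completed=1 acc=63 shift=7

Answer: 1 63 7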